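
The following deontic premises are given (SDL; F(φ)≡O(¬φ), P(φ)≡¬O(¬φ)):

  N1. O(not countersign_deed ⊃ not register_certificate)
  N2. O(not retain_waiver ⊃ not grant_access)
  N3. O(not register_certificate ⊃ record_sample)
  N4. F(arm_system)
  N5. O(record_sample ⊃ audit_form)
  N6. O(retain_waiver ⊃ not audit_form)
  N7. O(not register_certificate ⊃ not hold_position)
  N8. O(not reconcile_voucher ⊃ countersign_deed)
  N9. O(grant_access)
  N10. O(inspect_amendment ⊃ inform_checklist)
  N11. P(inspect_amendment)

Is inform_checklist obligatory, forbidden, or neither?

Neither

Premise 10 is O(inspect_amendment ⊃ inform_checklist), but O(inspect_amendment) is not derivable from the premises (the permission P(inspect_amendment) asserts only not O(not inspect_amendment), not O(inspect_amendment)), so it does not yield O(inform_checklist).
No premise or chain of K-axiom applications forces O(inform_checklist), and none forces O(not inform_checklist). So inform_checklist is neither obligatory nor forbidden under these norms.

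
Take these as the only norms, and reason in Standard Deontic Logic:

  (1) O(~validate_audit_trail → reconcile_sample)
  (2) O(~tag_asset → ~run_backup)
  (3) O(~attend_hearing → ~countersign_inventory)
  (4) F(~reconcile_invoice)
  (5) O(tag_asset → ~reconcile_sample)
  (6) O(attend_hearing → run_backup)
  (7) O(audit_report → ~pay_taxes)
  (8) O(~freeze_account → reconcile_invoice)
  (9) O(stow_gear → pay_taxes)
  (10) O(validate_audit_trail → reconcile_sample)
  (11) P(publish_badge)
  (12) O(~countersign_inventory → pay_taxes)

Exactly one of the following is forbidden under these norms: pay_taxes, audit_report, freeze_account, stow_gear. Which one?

audit_report

Premises 10 and 1 are O(validate_audit_trail → reconcile_sample) and O(~validate_audit_trail → reconcile_sample); every ideal world satisfies validate_audit_trail or ~validate_audit_trail, so in either case reconcile_sample holds — hence O(reconcile_sample).
Premise 5 is O(tag_asset → ~reconcile_sample); contrapositively O(reconcile_sample → ~tag_asset). Since O(reconcile_sample) holds, K gives O(~tag_asset).
With premise 2, O(~tag_asset → ~run_backup), the K-axiom yields O(~run_backup).
Premise 6 is O(attend_hearing → run_backup); contrapositively O(~run_backup → ~attend_hearing). Since O(~run_backup) holds, K gives O(~attend_hearing).
From O(~attend_hearing) and premise 3, O(~attend_hearing → ~countersign_inventory), we obtain O(~countersign_inventory).
Premise 12 is O(~countersign_inventory → pay_taxes); since O(~countersign_inventory), deontic closure gives O(pay_taxes).
The contrapositive of premise 7 (O(audit_report → ~pay_taxes)) is O(pay_taxes → ~audit_report), and O(pay_taxes) is already established, so O(~audit_report).
So O(~audit_report) holds, i.e. audit_report is forbidden. None of the other listed options is forbidden under the premises.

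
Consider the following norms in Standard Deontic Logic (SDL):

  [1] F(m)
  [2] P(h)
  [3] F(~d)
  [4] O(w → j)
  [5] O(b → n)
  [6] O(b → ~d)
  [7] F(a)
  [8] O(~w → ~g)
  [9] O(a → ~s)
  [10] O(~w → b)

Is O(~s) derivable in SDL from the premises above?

No

Premise 9 is O(a → ~s), but O(a) is not derivable from the premises, so it does not yield O(~s).
No other premise forces O(~s). An ideal world satisfying every premise can still have ~s false, so O(~s) is not derivable.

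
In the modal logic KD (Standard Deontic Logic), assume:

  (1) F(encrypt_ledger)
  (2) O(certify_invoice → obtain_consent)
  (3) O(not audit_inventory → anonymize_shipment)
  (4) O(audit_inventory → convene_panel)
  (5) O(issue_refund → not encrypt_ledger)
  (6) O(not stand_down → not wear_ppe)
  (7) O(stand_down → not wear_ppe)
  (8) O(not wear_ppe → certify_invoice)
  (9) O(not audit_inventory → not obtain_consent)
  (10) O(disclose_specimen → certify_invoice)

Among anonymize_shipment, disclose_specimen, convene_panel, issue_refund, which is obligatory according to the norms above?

Premises 6 and 7 cover both cases: O(not stand_down → not wear_ppe) and O(stand_down → not wear_ppe). Since not stand_down ∨ stand_down is a tautology, O(not wear_ppe) follows.
Applying K to premise 8 (O(not wear_ppe → certify_invoice)) and O(not wear_ppe) yields O(certify_invoice).
Applying K to premise 2 (O(certify_invoice → obtain_consent)) and O(certify_invoice) yields O(obtain_consent).
The contrapositive of premise 9 (O(not audit_inventory → not obtain_consent)) is O(obtain_consent → audit_inventory), and O(obtain_consent) is already established, so O(audit_inventory).
Applying K to premise 4 (O(audit_inventory → convene_panel)) and O(audit_inventory) yields O(convene_panel).
So O(convene_panel) holds — convene_panel is obligatory. None of the other listed options is made obligatory by any chain of premises.

convene_panel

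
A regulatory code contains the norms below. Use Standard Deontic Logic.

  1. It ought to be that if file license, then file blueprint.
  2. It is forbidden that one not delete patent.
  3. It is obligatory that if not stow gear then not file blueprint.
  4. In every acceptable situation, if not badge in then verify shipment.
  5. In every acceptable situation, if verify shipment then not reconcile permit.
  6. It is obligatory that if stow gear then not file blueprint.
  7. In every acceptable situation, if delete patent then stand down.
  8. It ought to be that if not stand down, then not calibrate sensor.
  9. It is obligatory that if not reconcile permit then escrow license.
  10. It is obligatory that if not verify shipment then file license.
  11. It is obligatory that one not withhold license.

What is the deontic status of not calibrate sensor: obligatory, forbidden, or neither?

Neither

Premise 8 is O(¬stand_down → ¬calibrate_sensor), but O(¬stand_down) is not derivable from the premises, so it does not yield O(¬calibrate_sensor).
No premise or chain of K-axiom applications forces O(¬calibrate_sensor), and none forces O(calibrate_sensor). So ¬calibrate_sensor is neither obligatory nor forbidden under these norms.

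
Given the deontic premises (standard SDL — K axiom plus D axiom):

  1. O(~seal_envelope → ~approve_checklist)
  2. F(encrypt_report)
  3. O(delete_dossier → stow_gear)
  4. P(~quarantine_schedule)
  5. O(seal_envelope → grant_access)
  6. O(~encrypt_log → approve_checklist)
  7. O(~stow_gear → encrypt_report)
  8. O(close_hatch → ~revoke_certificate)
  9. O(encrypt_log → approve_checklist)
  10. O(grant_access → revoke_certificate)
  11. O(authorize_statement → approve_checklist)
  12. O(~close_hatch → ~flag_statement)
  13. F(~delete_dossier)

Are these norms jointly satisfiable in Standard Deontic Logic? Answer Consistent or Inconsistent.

Premise 7 is O(~stow_gear → encrypt_report), but O(~stow_gear) is not derivable from the premises, so it does not yield O(encrypt_report).
So O(encrypt_report) is not derivable, and the apparent clash with O(~encrypt_report) does not arise.
A world satisfying every obligation exists (e.g. approve_checklist=true, authorize_statement=false, close_hatch=false, delete_dossier=true, encrypt_log=false, encrypt_report=false, flag_statement=false, grant_access=true, quarantine_schedule=false, revoke_certificate=true, seal_envelope=true, stow_gear=true); no atom is both obligatory and forbidden, so the set is consistent.

Consistent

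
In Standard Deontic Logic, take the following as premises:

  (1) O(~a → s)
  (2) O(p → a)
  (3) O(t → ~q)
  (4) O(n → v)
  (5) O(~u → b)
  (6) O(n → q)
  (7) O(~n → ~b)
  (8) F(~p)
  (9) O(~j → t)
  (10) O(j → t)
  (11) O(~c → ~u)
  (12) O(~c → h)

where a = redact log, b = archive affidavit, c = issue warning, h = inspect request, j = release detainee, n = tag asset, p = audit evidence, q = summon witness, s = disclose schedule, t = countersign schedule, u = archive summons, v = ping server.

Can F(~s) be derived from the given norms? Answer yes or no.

Premise 1 is O(~a → s), but O(~a) is not derivable from the premises, so it does not yield O(s).
No other premise forces O(s). An ideal world satisfying every premise can still have ~s true, so F(~s) is not derivable.

No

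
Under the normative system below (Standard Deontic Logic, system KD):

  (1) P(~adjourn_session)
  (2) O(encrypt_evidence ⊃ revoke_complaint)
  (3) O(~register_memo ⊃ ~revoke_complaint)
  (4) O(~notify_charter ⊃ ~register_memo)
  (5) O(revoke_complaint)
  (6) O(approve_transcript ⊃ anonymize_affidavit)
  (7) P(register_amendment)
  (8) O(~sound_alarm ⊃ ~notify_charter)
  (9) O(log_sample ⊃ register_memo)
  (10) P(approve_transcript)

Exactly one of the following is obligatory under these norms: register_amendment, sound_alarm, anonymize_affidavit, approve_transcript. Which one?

Premise 5 gives O(revoke_complaint).
The contrapositive of premise 3 (O(~register_memo ⊃ ~revoke_complaint)) is O(revoke_complaint ⊃ register_memo), and O(revoke_complaint) is already established, so O(register_memo).
Premise 4, O(~notify_charter ⊃ ~register_memo), contraposes to O(register_memo ⊃ notify_charter); with O(register_memo) we get O(notify_charter).
Premise 8 is O(~sound_alarm ⊃ ~notify_charter); contrapositively O(notify_charter ⊃ sound_alarm). Since O(notify_charter) holds, K gives O(sound_alarm).
So O(sound_alarm) holds — sound_alarm is obligatory. None of the other listed options is made obligatory by any chain of premises.

sound_alarm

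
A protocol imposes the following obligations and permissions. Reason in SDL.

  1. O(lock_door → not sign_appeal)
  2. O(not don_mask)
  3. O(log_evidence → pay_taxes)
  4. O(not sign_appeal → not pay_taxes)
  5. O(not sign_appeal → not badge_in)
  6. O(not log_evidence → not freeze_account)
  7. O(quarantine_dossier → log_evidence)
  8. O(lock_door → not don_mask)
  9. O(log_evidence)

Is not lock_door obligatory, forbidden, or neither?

From premise 9 we have O(log_evidence).
Applying K to premise 3 (O(log_evidence → pay_taxes)) and O(log_evidence) yields O(pay_taxes).
The contrapositive of premise 4 (O(not sign_appeal → not pay_taxes)) is O(pay_taxes → sign_appeal), and O(pay_taxes) is already established, so O(sign_appeal).
The contrapositive of premise 1 (O(lock_door → not sign_appeal)) is O(sign_appeal → not lock_door), and O(sign_appeal) is already established, so O(not lock_door).
Premises 2, 5, 6, 7, 8 do not contribute to this derivation.
Hence not lock_door is obligatory.

Obligatory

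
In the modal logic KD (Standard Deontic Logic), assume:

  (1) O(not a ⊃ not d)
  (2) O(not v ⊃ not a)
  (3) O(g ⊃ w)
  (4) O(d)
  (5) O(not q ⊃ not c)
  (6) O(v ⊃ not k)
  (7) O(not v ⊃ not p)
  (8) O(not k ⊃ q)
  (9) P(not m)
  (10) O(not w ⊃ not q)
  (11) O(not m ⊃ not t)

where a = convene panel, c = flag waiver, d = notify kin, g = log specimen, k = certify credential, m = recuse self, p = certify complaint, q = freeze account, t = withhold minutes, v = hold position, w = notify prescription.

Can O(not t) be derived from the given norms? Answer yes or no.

Premise 11 is O(not m ⊃ not t), but O(not m) is not derivable from the premises (the permission P(not m) asserts only not O(m), not O(not m)), so it does not yield O(not t).
No other premise forces O(not t). An ideal world satisfying every premise can still have not t false, so O(not t) is not derivable.

No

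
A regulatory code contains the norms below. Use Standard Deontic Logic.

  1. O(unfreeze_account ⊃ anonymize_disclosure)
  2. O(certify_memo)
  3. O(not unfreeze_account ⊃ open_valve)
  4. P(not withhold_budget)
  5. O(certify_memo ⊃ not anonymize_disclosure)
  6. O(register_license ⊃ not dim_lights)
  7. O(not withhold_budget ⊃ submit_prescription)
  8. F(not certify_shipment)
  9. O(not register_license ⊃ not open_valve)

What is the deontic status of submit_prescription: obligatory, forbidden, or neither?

Premise 7 is O(not withhold_budget ⊃ submit_prescription), but O(not withhold_budget) is not derivable from the premises (the permission P(not withhold_budget) asserts only not O(withhold_budget), not O(not withhold_budget)), so it does not yield O(submit_prescription).
No premise or chain of K-axiom applications forces O(submit_prescription), and none forces O(not submit_prescription). So submit_prescription is neither obligatory nor forbidden under these norms.

Neither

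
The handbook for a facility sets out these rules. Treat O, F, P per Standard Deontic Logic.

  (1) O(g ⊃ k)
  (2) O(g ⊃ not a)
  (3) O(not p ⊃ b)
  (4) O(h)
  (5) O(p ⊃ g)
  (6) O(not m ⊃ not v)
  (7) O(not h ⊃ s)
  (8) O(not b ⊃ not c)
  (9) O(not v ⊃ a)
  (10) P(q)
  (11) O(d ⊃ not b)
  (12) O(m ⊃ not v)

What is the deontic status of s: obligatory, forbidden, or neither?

Neither

Premise 7 is O(not h ⊃ s), but O(not h) is not derivable from the premises, so it does not yield O(s).
No premise or chain of K-axiom applications forces O(s), and none forces O(not s). So s is neither obligatory nor forbidden under these norms.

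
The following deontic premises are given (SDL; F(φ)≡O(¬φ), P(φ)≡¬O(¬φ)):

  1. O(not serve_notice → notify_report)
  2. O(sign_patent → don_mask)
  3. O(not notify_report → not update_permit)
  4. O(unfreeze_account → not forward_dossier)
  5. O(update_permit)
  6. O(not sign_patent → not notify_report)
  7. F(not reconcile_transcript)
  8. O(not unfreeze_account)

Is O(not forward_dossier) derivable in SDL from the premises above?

No

Premise 4 is O(unfreeze_account → not forward_dossier), but O(unfreeze_account) is not derivable from the premises, so it does not yield O(not forward_dossier).
No other premise forces O(not forward_dossier). An ideal world satisfying every premise can still have not forward_dossier false, so O(not forward_dossier) is not derivable.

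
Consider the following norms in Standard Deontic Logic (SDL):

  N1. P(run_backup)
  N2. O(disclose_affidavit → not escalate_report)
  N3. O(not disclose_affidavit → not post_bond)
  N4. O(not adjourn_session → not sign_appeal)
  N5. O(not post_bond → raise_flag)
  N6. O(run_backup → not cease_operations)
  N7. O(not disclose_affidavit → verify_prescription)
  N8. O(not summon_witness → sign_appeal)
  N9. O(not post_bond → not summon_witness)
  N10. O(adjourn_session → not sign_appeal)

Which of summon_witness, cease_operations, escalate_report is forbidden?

escalate_report

Premises 4 and 10 cover both cases: O(not adjourn_session → not sign_appeal) and O(adjourn_session → not sign_appeal). Since not adjourn_session ∨ adjourn_session is a tautology, O(not sign_appeal) follows.
Premise 8, O(not summon_witness → sign_appeal), contraposes to O(not sign_appeal → summon_witness); with O(not sign_appeal) we get O(summon_witness).
Premise 9 is O(not post_bond → not summon_witness); contrapositively O(summon_witness → post_bond). Since O(summon_witness) holds, K gives O(post_bond).
Premise 3, O(not disclose_affidavit → not post_bond), contraposes to O(post_bond → disclose_affidavit); with O(post_bond) we get O(disclose_affidavit).
Premise 2 is O(disclose_affidavit → not escalate_report); since O(disclose_affidavit), deontic closure gives O(not escalate_report).
So O(not escalate_report) holds, i.e. escalate_report is forbidden. None of the other listed options is forbidden under the premises.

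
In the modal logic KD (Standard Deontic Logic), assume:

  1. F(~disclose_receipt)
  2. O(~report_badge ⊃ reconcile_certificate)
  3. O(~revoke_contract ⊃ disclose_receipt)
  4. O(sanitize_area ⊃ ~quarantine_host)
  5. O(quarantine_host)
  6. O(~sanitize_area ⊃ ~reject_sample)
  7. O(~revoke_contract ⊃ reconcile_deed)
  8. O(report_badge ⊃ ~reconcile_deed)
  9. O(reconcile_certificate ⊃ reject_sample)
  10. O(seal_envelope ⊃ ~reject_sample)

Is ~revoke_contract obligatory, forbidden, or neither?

Forbidden

From premise 5 we have O(quarantine_host).
The contrapositive of premise 4 (O(sanitize_area ⊃ ~quarantine_host)) is O(quarantine_host ⊃ ~sanitize_area), and O(quarantine_host) is already established, so O(~sanitize_area).
Premise 6 is O(~sanitize_area ⊃ ~reject_sample); since O(~sanitize_area), deontic closure gives O(~reject_sample).
The contrapositive of premise 9 (O(reconcile_certificate ⊃ reject_sample)) is O(~reject_sample ⊃ ~reconcile_certificate), and O(~reject_sample) is already established, so O(~reconcile_certificate).
The contrapositive of premise 2 (O(~report_badge ⊃ reconcile_certificate)) is O(~reconcile_certificate ⊃ report_badge), and O(~reconcile_certificate) is already established, so O(report_badge).
Premise 8 is O(report_badge ⊃ ~reconcile_deed); since O(report_badge), deontic closure gives O(~reconcile_deed).
The contrapositive of premise 7 (O(~revoke_contract ⊃ reconcile_deed)) is O(~reconcile_deed ⊃ revoke_contract), and O(~reconcile_deed) is already established, so O(revoke_contract).
Premises 1, 3, 10 do not contribute to this derivation.
Thus O(revoke_contract), which is F(~revoke_contract): ~revoke_contract is forbidden.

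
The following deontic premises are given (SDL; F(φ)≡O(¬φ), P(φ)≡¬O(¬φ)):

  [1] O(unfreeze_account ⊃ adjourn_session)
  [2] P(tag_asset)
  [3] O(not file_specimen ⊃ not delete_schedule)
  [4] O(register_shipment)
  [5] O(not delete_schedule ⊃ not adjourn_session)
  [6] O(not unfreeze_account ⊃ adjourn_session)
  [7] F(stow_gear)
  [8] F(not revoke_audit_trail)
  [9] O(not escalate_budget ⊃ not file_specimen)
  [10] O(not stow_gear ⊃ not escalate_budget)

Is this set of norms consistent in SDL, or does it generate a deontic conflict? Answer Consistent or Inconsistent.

Inconsistent

Premises 1 and 6 cover both cases: O(unfreeze_account ⊃ adjourn_session) and O(not unfreeze_account ⊃ adjourn_session). Since unfreeze_account ∨ not unfreeze_account is a tautology, O(adjourn_session) follows.
The contrapositive of premise 5 (O(not delete_schedule ⊃ not adjourn_session)) is O(adjourn_session ⊃ delete_schedule), and O(adjourn_session) is already established, so O(delete_schedule).
Premise 3 is O(not file_specimen ⊃ not delete_schedule); contrapositively O(delete_schedule ⊃ file_specimen). Since O(delete_schedule) holds, K gives O(file_specimen).
Premise 9, O(not escalate_budget ⊃ not file_specimen), contraposes to O(file_specimen ⊃ escalate_budget); with O(file_specimen) we get O(escalate_budget).
The contrapositive of premise 10 (O(not stow_gear ⊃ not escalate_budget)) is O(escalate_budget ⊃ stow_gear), and O(escalate_budget) is already established, so O(stow_gear).
However, F(stow_gear) at premise 7 amounts to O(not stow_gear).
We now have both O(stow_gear) and O(not stow_gear) — stow_gear is simultaneously obligatory and forbidden, violating the D-axiom.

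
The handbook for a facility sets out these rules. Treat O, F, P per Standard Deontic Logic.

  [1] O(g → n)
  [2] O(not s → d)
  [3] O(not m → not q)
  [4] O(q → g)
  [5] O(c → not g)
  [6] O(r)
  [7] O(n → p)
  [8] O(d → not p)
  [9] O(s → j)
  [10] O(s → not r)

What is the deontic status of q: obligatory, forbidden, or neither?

Forbidden

Premise 6 states O(r) outright.
The contrapositive of premise 10 (O(s → not r)) is O(r → not s), and O(r) is already established, so O(not s).
From O(not s) and premise 2, O(not s → d), we obtain O(d).
Applying K to premise 8 (O(d → not p)) and O(d) yields O(not p).
The contrapositive of premise 7 (O(n → p)) is O(not p → not n), and O(not p) is already established, so O(not n).
Premise 1 is O(g → n); contrapositively O(not n → not g). Since O(not n) holds, K gives O(not g).
Premise 4, O(q → g), contraposes to O(not g → not q); with O(not g) we get O(not q).
Premises 3, 5, 9 do not contribute to this derivation.
Thus O(not q), which is F(q): q is forbidden.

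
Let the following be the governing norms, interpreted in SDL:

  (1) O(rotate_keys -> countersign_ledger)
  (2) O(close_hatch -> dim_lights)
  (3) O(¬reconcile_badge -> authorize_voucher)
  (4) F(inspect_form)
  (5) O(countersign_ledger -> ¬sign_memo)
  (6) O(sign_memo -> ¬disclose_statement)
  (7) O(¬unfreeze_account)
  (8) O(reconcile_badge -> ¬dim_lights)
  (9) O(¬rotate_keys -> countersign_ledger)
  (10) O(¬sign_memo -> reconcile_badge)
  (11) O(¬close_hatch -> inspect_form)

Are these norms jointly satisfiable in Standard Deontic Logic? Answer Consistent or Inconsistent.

Inconsistent

By case analysis on rotate_keys: premise 1 gives O(rotate_keys -> countersign_ledger) and premise 9 gives O(¬rotate_keys -> countersign_ledger), so O(countersign_ledger) either way.
With premise 5, O(countersign_ledger -> ¬sign_memo), the K-axiom yields O(¬sign_memo).
From O(¬sign_memo) and premise 10, O(¬sign_memo -> reconcile_badge), we obtain O(reconcile_badge).
With premise 8, O(reconcile_badge -> ¬dim_lights), the K-axiom yields O(¬dim_lights).
Premise 2 is O(close_hatch -> dim_lights); contrapositively O(¬dim_lights -> ¬close_hatch). Since O(¬dim_lights) holds, K gives O(¬close_hatch).
With premise 11, O(¬close_hatch -> inspect_form), the K-axiom yields O(inspect_form).
But premise 4, F(inspect_form), means O(¬inspect_form).
We now have both O(inspect_form) and O(¬inspect_form) — inspect_form is simultaneously obligatory and forbidden, violating the D-axiom.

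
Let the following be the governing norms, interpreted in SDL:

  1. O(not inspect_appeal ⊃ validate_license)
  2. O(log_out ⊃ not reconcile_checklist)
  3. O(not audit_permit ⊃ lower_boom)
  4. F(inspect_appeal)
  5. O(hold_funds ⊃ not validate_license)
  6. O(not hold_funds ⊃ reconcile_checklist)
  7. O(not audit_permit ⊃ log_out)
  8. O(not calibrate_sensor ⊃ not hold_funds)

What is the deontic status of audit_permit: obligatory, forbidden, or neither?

Premise 4 is F(inspect_appeal), i.e. O(not inspect_appeal).
From O(not inspect_appeal) and premise 1, O(not inspect_appeal ⊃ validate_license), we obtain O(validate_license).
Premise 5, O(hold_funds ⊃ not validate_license), contraposes to O(validate_license ⊃ not hold_funds); with O(validate_license) we get O(not hold_funds).
Premise 6 is O(not hold_funds ⊃ reconcile_checklist); since O(not hold_funds), deontic closure gives O(reconcile_checklist).
Premise 2, O(log_out ⊃ not reconcile_checklist), contraposes to O(reconcile_checklist ⊃ not log_out); with O(reconcile_checklist) we get O(not log_out).
Premise 7 is O(not audit_permit ⊃ log_out); contrapositively O(not log_out ⊃ audit_permit). Since O(not log_out) holds, K gives O(audit_permit).
Premises 3, 8 do not contribute to this derivation.
Hence audit_permit is obligatory.

Obligatory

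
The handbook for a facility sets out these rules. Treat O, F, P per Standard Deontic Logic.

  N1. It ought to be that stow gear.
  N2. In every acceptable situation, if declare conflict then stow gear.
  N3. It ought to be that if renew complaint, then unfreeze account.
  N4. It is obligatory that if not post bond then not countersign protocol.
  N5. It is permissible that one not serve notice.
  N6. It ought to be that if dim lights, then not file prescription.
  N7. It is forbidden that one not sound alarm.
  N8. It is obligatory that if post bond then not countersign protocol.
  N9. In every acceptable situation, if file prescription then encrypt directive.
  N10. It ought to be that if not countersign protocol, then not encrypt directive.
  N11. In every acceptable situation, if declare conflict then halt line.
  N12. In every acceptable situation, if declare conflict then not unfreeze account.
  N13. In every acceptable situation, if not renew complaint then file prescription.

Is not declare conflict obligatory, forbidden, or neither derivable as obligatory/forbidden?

Obligatory

Premises 8 and 4 cover both cases: O(post_bond → ¬countersign_protocol) and O(¬post_bond → ¬countersign_protocol). Since post_bond ∨ ¬post_bond is a tautology, O(¬countersign_protocol) follows.
Premise 10 is O(¬countersign_protocol → ¬encrypt_directive); since O(¬countersign_protocol), deontic closure gives O(¬encrypt_directive).
Premise 9, O(file_prescription → encrypt_directive), contraposes to O(¬encrypt_directive → ¬file_prescription); with O(¬encrypt_directive) we get O(¬file_prescription).
Premise 13 is O(¬renew_complaint → file_prescription); contrapositively O(¬file_prescription → renew_complaint). Since O(¬file_prescription) holds, K gives O(renew_complaint).
With premise 3, O(renew_complaint → unfreeze_account), the K-axiom yields O(unfreeze_account).
Premise 12, O(declare_conflict → ¬unfreeze_account), contraposes to O(unfreeze_account → ¬declare_conflict); with O(unfreeze_account) we get O(¬declare_conflict).
Premises 1, 2, 5, 6, 7, 11 do not contribute to this derivation.
Hence ¬declare_conflict is obligatory.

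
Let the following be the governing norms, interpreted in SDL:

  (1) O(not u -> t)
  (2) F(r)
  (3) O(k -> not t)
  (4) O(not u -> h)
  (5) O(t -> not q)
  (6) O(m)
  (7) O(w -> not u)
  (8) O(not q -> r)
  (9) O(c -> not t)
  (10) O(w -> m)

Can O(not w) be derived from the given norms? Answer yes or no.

Yes

Premise 2, F(r), is equivalent to O(not r).
The contrapositive of premise 8 (O(not q -> r)) is O(not r -> q), and O(not r) is already established, so O(q).
Premise 5, O(t -> not q), contraposes to O(q -> not t); with O(q) we get O(not t).
The contrapositive of premise 1 (O(not u -> t)) is O(not t -> u), and O(not t) is already established, so O(u).
Premise 7 is O(w -> not u); contrapositively O(u -> not w). Since O(u) holds, K gives O(not w).
Premises 3, 4, 6, 9, 10 do not contribute to this derivation.
So O(not w) follows.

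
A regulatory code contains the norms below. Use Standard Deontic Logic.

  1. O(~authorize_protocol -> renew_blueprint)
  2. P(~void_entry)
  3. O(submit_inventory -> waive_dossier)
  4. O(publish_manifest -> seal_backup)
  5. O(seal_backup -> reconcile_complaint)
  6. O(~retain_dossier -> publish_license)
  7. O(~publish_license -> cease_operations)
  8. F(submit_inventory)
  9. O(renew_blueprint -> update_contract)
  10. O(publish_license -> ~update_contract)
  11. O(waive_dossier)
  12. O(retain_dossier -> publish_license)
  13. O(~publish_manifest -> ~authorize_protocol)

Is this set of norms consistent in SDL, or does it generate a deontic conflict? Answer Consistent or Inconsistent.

Consistent

Premise 3 is O(submit_inventory -> waive_dossier); even if O(waive_dossier) held, inferring O(submit_inventory) would be affirming the consequent — invalid.
So O(submit_inventory) is not derivable, and the apparent clash with O(~submit_inventory) does not arise.
A world satisfying every obligation exists (e.g. authorize_protocol=true, cease_operations=false, publish_license=true, publish_manifest=true, reconcile_complaint=true, renew_blueprint=false, retain_dossier=false, seal_backup=true, submit_inventory=false, update_contract=false, void_entry=false, waive_dossier=true); no atom is both obligatory and forbidden, so the set is consistent.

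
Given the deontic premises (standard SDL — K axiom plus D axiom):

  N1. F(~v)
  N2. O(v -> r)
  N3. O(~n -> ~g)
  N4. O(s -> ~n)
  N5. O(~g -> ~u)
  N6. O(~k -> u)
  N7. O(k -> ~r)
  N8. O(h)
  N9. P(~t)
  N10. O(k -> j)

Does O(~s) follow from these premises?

Premise 1, F(~v), is equivalent to O(v).
Premise 2 is O(v -> r); since O(v), deontic closure gives O(r).
The contrapositive of premise 7 (O(k -> ~r)) is O(r -> ~k), and O(r) is already established, so O(~k).
Premise 6 is O(~k -> u); since O(~k), deontic closure gives O(u).
The contrapositive of premise 5 (O(~g -> ~u)) is O(u -> g), and O(u) is already established, so O(g).
Premise 3, O(~n -> ~g), contraposes to O(g -> n); with O(g) we get O(n).
Premise 4, O(s -> ~n), contraposes to O(n -> ~s); with O(n) we get O(~s).
Premises 8, 9, 10 do not contribute to this derivation.
So O(~s) follows.

Yes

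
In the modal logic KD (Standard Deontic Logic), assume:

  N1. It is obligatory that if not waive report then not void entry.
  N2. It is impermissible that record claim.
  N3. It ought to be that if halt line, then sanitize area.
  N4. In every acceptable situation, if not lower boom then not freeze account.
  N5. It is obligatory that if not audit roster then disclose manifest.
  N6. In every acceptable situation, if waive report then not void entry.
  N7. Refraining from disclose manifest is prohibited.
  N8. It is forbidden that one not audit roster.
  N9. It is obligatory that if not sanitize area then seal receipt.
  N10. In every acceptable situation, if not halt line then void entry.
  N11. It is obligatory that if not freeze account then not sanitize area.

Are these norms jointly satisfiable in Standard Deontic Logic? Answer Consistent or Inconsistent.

Consistent

Premise 5 is O(¬audit_roster → disclose_manifest); even if O(disclose_manifest) held, inferring O(¬audit_roster) would be affirming the consequent — invalid.
So O(¬audit_roster) is not derivable, and the apparent clash with O(audit_roster) does not arise.
A world satisfying every obligation exists (e.g. audit_roster=true, disclose_manifest=true, freeze_account=true, halt_line=true, lower_boom=true, record_claim=false, sanitize_area=true, seal_receipt=false, void_entry=false, waive_report=false); no atom is both obligatory and forbidden, so the set is consistent.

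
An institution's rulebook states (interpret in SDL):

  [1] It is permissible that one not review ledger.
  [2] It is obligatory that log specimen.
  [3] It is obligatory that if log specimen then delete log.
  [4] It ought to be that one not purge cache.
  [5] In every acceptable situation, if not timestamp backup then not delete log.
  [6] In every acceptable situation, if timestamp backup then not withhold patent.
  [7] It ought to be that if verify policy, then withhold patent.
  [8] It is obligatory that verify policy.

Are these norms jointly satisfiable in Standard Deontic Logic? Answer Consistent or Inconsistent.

Premise 2 states O(log_specimen) outright.
Applying K to premise 3 (O(log_specimen → delete_log)) and O(log_specimen) yields O(delete_log).
The contrapositive of premise 5 (O(¬timestamp_backup → ¬delete_log)) is O(delete_log → timestamp_backup), and O(delete_log) is already established, so O(timestamp_backup).
From O(timestamp_backup) and premise 6, O(timestamp_backup → ¬withhold_patent), we obtain O(¬withhold_patent).
The contrapositive of premise 7 (O(verify_policy → withhold_patent)) is O(¬withhold_patent → ¬verify_policy), and O(¬withhold_patent) is already established, so O(¬verify_policy).
However, premise 8 gives O(verify_policy).
We now have both O(¬verify_policy) and O(verify_policy) — verify_policy is simultaneously obligatory and forbidden, violating the D-axiom.

Inconsistent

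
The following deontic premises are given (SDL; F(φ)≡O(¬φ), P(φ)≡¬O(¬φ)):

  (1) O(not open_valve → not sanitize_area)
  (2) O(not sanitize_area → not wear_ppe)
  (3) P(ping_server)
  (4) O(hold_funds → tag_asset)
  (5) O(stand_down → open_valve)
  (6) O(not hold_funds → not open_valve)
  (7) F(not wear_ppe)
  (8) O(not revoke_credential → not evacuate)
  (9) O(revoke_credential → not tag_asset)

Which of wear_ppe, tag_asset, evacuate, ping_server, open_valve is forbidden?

Premise 7, F(not wear_ppe), is equivalent to O(wear_ppe).
Premise 2 is O(not sanitize_area → not wear_ppe); contrapositively O(wear_ppe → sanitize_area). Since O(wear_ppe) holds, K gives O(sanitize_area).
The contrapositive of premise 1 (O(not open_valve → not sanitize_area)) is O(sanitize_area → open_valve), and O(sanitize_area) is already established, so O(open_valve).
Premise 6, O(not hold_funds → not open_valve), contraposes to O(open_valve → hold_funds); with O(open_valve) we get O(hold_funds).
Applying K to premise 4 (O(hold_funds → tag_asset)) and O(hold_funds) yields O(tag_asset).
Premise 9, O(revoke_credential → not tag_asset), contraposes to O(tag_asset → not revoke_credential); with O(tag_asset) we get O(not revoke_credential).
Premise 8 is O(not revoke_credential → not evacuate); since O(not revoke_credential), deontic closure gives O(not evacuate).
So O(not evacuate) holds, i.e. evacuate is forbidden. None of the other listed options is forbidden under the premises.

evacuate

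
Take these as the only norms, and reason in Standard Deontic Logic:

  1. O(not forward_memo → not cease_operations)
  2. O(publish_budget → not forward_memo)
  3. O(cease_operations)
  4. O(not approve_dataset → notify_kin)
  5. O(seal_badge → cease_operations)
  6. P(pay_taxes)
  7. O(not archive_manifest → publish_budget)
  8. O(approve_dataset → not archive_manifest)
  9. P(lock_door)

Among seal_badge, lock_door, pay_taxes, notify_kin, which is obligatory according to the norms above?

notify_kin

Premise 3 gives O(cease_operations).
Premise 1 is O(not forward_memo → not cease_operations); contrapositively O(cease_operations → forward_memo). Since O(cease_operations) holds, K gives O(forward_memo).
Premise 2, O(publish_budget → not forward_memo), contraposes to O(forward_memo → not publish_budget); with O(forward_memo) we get O(not publish_budget).
Premise 7, O(not archive_manifest → publish_budget), contraposes to O(not publish_budget → archive_manifest); with O(not publish_budget) we get O(archive_manifest).
Premise 8 is O(approve_dataset → not archive_manifest); contrapositively O(archive_manifest → not approve_dataset). Since O(archive_manifest) holds, K gives O(not approve_dataset).
With premise 4, O(not approve_dataset → notify_kin), the K-axiom yields O(notify_kin).
So O(notify_kin) holds — notify_kin is obligatory. None of the other listed options is made obligatory by any chain of premises.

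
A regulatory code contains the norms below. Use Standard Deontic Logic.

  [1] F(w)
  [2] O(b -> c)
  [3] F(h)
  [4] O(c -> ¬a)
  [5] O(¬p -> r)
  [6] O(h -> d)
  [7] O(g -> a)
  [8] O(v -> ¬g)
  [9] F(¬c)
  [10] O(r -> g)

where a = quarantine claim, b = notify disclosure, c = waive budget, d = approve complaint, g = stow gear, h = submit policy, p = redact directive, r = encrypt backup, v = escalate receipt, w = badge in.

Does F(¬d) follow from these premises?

No

Premise 6 is O(h -> d), but O(h) is not derivable from the premises, so it does not yield O(d).
No other premise forces O(d). An ideal world satisfying every premise can still have ¬d true, so F(¬d) is not derivable.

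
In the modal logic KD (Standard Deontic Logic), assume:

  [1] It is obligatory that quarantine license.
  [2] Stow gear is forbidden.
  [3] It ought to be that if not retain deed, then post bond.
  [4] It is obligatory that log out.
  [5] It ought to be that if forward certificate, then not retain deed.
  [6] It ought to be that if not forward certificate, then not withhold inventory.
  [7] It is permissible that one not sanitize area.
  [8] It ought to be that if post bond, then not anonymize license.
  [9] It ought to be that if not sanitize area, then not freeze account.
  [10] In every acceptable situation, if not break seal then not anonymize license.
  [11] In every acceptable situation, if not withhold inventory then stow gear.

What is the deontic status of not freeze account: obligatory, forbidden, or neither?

Premise 9 is O(¬sanitize_area → ¬freeze_account), but O(¬sanitize_area) is not derivable from the premises (the permission P(¬sanitize_area) asserts only ¬O(sanitize_area), not O(¬sanitize_area)), so it does not yield O(¬freeze_account).
No premise or chain of K-axiom applications forces O(¬freeze_account), and none forces O(freeze_account). So ¬freeze_account is neither obligatory nor forbidden under these norms.

Neither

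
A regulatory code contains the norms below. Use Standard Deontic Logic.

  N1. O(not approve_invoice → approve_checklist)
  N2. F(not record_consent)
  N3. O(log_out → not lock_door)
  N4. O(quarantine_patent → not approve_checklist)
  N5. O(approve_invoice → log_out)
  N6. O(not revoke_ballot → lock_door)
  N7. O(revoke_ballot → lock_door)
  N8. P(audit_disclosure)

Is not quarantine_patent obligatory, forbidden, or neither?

Obligatory

By case analysis on not revoke_ballot: premise 6 gives O(not revoke_ballot → lock_door) and premise 7 gives O(revoke_ballot → lock_door), so O(lock_door) either way.
The contrapositive of premise 3 (O(log_out → not lock_door)) is O(lock_door → not log_out), and O(lock_door) is already established, so O(not log_out).
Premise 5, O(approve_invoice → log_out), contraposes to O(not log_out → not approve_invoice); with O(not log_out) we get O(not approve_invoice).
Premise 1 is O(not approve_invoice → approve_checklist); since O(not approve_invoice), deontic closure gives O(approve_checklist).
Premise 4 is O(quarantine_patent → not approve_checklist); contrapositively O(approve_checklist → not quarantine_patent). Since O(approve_checklist) holds, K gives O(not quarantine_patent).
Premises 2, 8 do not contribute to this derivation.
Hence not quarantine_patent is obligatory.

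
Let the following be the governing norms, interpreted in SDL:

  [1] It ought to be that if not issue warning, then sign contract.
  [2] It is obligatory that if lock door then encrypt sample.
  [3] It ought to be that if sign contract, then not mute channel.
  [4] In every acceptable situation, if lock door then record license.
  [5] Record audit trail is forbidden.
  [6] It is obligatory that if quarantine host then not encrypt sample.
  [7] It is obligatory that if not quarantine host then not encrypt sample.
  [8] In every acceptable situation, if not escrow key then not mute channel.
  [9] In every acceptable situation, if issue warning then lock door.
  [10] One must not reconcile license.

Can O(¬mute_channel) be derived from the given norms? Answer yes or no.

Premises 6 and 7 are O(quarantine_host → ¬encrypt_sample) and O(¬quarantine_host → ¬encrypt_sample); every ideal world satisfies quarantine_host or ¬quarantine_host, so in either case ¬encrypt_sample holds — hence O(¬encrypt_sample).
The contrapositive of premise 2 (O(lock_door → encrypt_sample)) is O(¬encrypt_sample → ¬lock_door), and O(¬encrypt_sample) is already established, so O(¬lock_door).
The contrapositive of premise 9 (O(issue_warning → lock_door)) is O(¬lock_door → ¬issue_warning), and O(¬lock_door) is already established, so O(¬issue_warning).
From O(¬issue_warning) and premise 1, O(¬issue_warning → sign_contract), we obtain O(sign_contract).
Applying K to premise 3 (O(sign_contract → ¬mute_channel)) and O(sign_contract) yields O(¬mute_channel).
Premises 4, 5, 8, 10 do not contribute to this derivation.
So O(¬mute_channel) follows.

Yes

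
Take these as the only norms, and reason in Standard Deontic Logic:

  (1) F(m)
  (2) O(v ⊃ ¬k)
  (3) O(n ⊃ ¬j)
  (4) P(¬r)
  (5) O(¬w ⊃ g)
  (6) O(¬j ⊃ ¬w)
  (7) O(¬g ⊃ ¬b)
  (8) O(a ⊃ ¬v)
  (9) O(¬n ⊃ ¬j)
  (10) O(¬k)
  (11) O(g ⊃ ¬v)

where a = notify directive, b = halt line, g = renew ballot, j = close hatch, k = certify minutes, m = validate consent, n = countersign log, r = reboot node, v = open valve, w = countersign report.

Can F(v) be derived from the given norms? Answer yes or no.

Yes

Premises 9 and 3 cover both cases: O(¬n ⊃ ¬j) and O(n ⊃ ¬j). Since ¬n ∨ n is a tautology, O(¬j) follows.
Premise 6 is O(¬j ⊃ ¬w); since O(¬j), deontic closure gives O(¬w).
Premise 5 is O(¬w ⊃ g); since O(¬w), deontic closure gives O(g).
Premise 11 is O(g ⊃ ¬v); since O(g), deontic closure gives O(¬v).
Premises 1, 2, 4, 7, 8, 10 do not contribute to this derivation.
So O(¬v) holds, i.e. F(v). The claim follows.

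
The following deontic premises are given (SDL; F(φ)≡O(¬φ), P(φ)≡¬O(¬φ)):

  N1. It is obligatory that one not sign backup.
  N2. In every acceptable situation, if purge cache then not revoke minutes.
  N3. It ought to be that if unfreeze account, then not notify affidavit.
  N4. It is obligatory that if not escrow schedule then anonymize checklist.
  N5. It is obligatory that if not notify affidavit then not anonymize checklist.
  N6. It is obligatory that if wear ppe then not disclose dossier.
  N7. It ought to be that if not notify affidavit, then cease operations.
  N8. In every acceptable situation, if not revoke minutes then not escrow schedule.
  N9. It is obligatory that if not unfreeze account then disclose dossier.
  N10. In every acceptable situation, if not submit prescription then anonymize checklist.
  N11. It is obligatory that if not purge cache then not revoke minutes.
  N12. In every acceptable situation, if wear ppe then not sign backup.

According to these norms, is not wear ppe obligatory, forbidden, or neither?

Obligatory

By case analysis on ¬purge_cache: premise 11 gives O(¬purge_cache → ¬revoke_minutes) and premise 2 gives O(purge_cache → ¬revoke_minutes), so O(¬revoke_minutes) either way.
With premise 8, O(¬revoke_minutes → ¬escrow_schedule), the K-axiom yields O(¬escrow_schedule).
From O(¬escrow_schedule) and premise 4, O(¬escrow_schedule → anonymize_checklist), we obtain O(anonymize_checklist).
The contrapositive of premise 5 (O(¬notify_affidavit → ¬anonymize_checklist)) is O(anonymize_checklist → notify_affidavit), and O(anonymize_checklist) is already established, so O(notify_affidavit).
Premise 3, O(unfreeze_account → ¬notify_affidavit), contraposes to O(notify_affidavit → ¬unfreeze_account); with O(notify_affidavit) we get O(¬unfreeze_account).
Applying K to premise 9 (O(¬unfreeze_account → disclose_dossier)) and O(¬unfreeze_account) yields O(disclose_dossier).
The contrapositive of premise 6 (O(wear_ppe → ¬disclose_dossier)) is O(disclose_dossier → ¬wear_ppe), and O(disclose_dossier) is already established, so O(¬wear_ppe).
Premises 1, 7, 10, 12 do not contribute to this derivation.
Hence ¬wear_ppe is obligatory.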